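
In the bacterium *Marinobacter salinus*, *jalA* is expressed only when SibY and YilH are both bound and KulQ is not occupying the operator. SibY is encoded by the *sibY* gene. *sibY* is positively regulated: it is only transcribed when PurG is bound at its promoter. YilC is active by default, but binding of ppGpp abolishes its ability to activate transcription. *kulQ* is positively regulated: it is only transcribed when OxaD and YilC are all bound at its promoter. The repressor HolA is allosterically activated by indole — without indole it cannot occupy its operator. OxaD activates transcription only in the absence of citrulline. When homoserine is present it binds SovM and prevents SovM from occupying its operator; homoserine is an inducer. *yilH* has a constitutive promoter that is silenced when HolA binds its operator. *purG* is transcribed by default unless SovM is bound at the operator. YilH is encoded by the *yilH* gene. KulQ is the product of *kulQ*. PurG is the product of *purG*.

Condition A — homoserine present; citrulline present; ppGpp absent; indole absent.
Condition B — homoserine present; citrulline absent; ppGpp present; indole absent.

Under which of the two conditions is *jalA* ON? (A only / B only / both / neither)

Condition A:
Homoserine is present, so SovM is inactive.
With no repressor bound, *purG* is transcribed.
So PurG is produced and active.
No repressor is bound and PurG is active, so *sibY* is transcribed.
So SibY is produced and active.
Citrulline is present, so OxaD is inactive.
ppGpp is absent, so YilC is active.
Required activator OxaD is absent, so *kulQ* is not transcribed.
So KulQ is not produced.
Indole is absent, so HolA is inactive.
With no repressor bound, *yilH* is transcribed.
So YilH is produced and active.
No repressor is bound and SibY and YilH are active, so *jalA* is transcribed.
→ *jalA* is ON in A.
Condition B:
Homoserine is present, so SovM is inactive.
With no repressor bound, *purG* is transcribed.
So PurG is produced and active.
No repressor is bound and PurG is active, so *sibY* is transcribed.
So SibY is produced and active.
Citrulline is absent, so OxaD is active.
ppGpp is present, so YilC is inactive.
Required activator YilC is absent, so *kulQ* is not transcribed.
So KulQ is not produced.
Indole is absent, so HolA is inactive.
With no repressor bound, *yilH* is transcribed.
So YilH is produced and active.
No repressor is bound and SibY and YilH are active, so *jalA* is transcribed.
→ *jalA* is ON in B.

both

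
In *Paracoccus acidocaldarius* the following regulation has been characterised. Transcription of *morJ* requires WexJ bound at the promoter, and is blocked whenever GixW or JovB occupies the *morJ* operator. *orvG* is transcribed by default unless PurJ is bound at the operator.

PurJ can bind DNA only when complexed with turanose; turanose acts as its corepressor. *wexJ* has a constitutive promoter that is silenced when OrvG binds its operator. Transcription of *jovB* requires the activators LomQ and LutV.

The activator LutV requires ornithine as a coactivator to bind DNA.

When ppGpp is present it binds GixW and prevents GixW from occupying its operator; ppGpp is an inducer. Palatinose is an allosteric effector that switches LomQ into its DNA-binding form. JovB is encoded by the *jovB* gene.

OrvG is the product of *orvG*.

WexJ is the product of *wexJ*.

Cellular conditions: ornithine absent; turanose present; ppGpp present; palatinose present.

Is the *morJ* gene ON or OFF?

ON

ppGpp is present, so GixW is inactive.
Palatinose is present, so LomQ is active.
Ornithine is absent, so LutV is inactive.
Required activator LutV is absent, so *jovB* is not transcribed.
So JovB is not produced.
Turanose is present, so PurJ is active.
With repressor PurJ bound, *orvG* is not transcribed.
So OrvG is not produced.
With no repressor bound, *wexJ* is transcribed.
So WexJ is produced and active.
No repressor is bound and WexJ is active, so *morJ* is transcribed.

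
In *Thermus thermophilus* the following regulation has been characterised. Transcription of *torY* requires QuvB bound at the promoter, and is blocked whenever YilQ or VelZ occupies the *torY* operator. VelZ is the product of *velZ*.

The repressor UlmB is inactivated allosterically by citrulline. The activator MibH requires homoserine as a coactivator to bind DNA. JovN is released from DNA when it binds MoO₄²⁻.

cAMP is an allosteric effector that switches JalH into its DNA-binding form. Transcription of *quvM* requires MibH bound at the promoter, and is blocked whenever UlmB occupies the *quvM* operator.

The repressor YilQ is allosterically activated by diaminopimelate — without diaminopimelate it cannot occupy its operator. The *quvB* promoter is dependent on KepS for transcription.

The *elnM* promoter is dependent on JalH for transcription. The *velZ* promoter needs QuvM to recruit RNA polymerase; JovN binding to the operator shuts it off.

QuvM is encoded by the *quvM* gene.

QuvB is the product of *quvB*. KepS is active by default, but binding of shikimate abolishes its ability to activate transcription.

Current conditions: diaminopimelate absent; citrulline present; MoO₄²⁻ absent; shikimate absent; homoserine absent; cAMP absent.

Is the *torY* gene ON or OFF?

ON

Shikimate is absent, so KepS is active.
No repressor is bound and KepS is active, so *quvB* is transcribed.
So QuvB is produced and active.
Diaminopimelate is absent, so YilQ is inactive.
MoO₄²⁻ is absent, so JovN is active.
Homoserine is absent, so MibH is inactive.
Citrulline is present, so UlmB is inactive.
Required activator MibH is absent, so *quvM* is not transcribed.
So QuvM is not produced.
With repressor JovN bound, *velZ* is not transcribed.
So VelZ is not produced.
No repressor is bound and QuvB is active, so *torY* is transcribed.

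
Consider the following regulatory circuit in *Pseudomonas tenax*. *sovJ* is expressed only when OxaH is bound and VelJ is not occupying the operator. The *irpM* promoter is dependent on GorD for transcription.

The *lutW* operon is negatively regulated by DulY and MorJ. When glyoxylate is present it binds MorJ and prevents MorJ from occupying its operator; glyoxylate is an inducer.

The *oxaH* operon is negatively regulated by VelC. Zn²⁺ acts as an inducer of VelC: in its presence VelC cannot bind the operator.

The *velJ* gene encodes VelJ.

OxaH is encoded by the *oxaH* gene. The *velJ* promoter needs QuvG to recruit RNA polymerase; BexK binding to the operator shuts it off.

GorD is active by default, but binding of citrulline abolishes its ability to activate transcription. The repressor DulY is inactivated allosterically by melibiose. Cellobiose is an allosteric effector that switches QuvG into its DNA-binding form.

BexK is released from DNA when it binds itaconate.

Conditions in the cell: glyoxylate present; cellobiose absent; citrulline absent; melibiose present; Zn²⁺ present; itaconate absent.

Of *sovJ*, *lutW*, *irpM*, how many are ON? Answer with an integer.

Zn²⁺ is present, so VelC is inactive.
With no repressor bound, *oxaH* is transcribed.
So OxaH is produced and active.
Cellobiose is absent, so QuvG is inactive.
Itaconate is absent, so BexK is active.
With repressor BexK bound, *velJ* is not transcribed.
So VelJ is not produced.
No repressor is bound and OxaH is active, so *sovJ* is transcribed.
→ *sovJ* is ON.
Melibiose is present, so DulY is inactive.
Glyoxylate is present, so MorJ is inactive.
With no repressor bound, *lutW* is transcribed.
→ *lutW* is ON.
Citrulline is absent, so GorD is active.
No repressor is bound and GorD is active, so *irpM* is transcribed.
→ *irpM* is ON.
3 of the 3 genes are transcribed.

3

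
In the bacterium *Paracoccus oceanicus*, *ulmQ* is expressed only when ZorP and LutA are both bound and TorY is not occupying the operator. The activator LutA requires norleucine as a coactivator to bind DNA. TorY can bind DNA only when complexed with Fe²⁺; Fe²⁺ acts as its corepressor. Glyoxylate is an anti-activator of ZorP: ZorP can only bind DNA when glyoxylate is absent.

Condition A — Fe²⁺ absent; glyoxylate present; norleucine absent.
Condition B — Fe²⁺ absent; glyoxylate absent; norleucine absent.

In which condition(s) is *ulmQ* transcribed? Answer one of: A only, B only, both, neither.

neither

Condition A:
Fe²⁺ is absent, so TorY is inactive.
Glyoxylate is present, so ZorP is inactive.
Norleucine is absent, so LutA is inactive.
Required activator ZorP is absent, so *ulmQ* is not transcribed.
→ *ulmQ* is OFF in A.
Condition B:
Fe²⁺ is absent, so TorY is inactive.
Glyoxylate is absent, so ZorP is active.
Norleucine is absent, so LutA is inactive.
Required activator LutA is absent, so *ulmQ* is not transcribed.
→ *ulmQ* is OFF in B.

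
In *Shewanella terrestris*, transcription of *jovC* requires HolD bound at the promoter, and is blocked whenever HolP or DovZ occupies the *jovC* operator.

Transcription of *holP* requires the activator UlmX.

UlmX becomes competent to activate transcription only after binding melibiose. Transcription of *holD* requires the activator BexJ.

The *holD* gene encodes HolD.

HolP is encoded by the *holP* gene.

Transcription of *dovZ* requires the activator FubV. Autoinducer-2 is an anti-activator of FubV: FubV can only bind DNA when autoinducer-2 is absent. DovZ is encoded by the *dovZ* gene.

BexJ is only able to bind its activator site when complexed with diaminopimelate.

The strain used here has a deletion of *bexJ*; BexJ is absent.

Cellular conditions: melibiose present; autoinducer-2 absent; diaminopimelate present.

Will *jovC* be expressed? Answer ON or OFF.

OFF

Melibiose is present, so UlmX is active.
No repressor is bound and UlmX is active, so *holP* is transcribed.
So HolP is produced and active.
Autoinducer-2 is absent, so FubV is active.
No repressor is bound and FubV is active, so *dovZ* is transcribed.
So DovZ is produced and active.
BexJ is non-functional in this strain, so it has no effect.
Required activator BexJ is absent, so *holD* is not transcribed.
So HolD is not produced.
With repressor HolP bound, *jovC* is not transcribed.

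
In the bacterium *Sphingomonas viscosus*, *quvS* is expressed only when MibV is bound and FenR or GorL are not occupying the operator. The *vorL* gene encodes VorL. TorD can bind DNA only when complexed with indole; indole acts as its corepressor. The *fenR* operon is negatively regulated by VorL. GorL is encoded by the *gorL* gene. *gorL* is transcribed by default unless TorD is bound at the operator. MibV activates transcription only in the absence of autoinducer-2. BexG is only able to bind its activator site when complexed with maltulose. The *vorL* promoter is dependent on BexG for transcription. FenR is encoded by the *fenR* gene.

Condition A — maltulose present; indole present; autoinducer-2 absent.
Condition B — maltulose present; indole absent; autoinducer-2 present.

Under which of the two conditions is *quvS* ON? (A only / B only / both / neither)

A only

Condition A:
Maltulose is present, so BexG is active.
No repressor is bound and BexG is active, so *vorL* is transcribed.
So VorL is produced and active.
With repressor VorL bound, *fenR* is not transcribed.
So FenR is not produced.
Indole is present, so TorD is active.
With repressor TorD bound, *gorL* is not transcribed.
So GorL is not produced.
Autoinducer-2 is absent, so MibV is active.
No repressor is bound and MibV is active, so *quvS* is transcribed.
→ *quvS* is ON in A.
Condition B:
Maltulose is present, so BexG is active.
No repressor is bound and BexG is active, so *vorL* is transcribed.
So VorL is produced and active.
With repressor VorL bound, *fenR* is not transcribed.
So FenR is not produced.
Indole is absent, so TorD is inactive.
With no repressor bound, *gorL* is transcribed.
So GorL is produced and active.
Autoinducer-2 is present, so MibV is inactive.
With repressor GorL bound, *quvS* is not transcribed.
→ *quvS* is OFF in B.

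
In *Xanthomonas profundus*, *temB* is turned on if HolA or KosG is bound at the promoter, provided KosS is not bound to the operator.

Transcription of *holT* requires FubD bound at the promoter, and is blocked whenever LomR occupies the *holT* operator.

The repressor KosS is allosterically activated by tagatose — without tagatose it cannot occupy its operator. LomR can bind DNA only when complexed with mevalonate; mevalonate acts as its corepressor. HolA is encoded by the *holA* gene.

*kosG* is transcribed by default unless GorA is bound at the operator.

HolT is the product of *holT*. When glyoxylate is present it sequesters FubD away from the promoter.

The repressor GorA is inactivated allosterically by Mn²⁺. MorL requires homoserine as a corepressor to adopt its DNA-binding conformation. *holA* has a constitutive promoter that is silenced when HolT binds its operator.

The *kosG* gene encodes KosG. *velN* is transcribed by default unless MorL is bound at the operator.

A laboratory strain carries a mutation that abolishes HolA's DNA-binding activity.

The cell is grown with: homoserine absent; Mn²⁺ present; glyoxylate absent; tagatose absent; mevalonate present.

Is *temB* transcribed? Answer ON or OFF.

ON

Tagatose is absent, so KosS is inactive.
HolA is non-functional in this strain, so it has no effect.
Mn²⁺ is present, so GorA is inactive.
With no repressor bound, *kosG* is transcribed.
So KosG is produced and active.
Activator KosG is present, so *temB* is transcribed.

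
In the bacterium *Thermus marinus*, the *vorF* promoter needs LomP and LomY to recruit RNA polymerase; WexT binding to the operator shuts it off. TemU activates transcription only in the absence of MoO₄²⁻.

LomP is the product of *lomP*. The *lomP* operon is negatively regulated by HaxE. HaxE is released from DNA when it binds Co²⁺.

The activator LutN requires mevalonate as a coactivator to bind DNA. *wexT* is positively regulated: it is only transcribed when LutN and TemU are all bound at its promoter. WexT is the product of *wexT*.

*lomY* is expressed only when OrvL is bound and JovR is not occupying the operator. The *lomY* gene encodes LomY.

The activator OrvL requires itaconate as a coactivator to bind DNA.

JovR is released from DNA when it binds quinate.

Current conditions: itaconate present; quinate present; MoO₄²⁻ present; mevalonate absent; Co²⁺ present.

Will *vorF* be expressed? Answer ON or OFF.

Mevalonate is absent, so LutN is inactive.
MoO₄²⁻ is present, so TemU is inactive.
Required activator LutN is absent, so *wexT* is not transcribed.
So WexT is not produced.
Co²⁺ is present, so HaxE is inactive.
With no repressor bound, *lomP* is transcribed.
So LomP is produced and active.
Itaconate is present, so OrvL is active.
Quinate is present, so JovR is inactive.
No repressor is bound and OrvL is active, so *lomY* is transcribed.
So LomY is produced and active.
No repressor is bound and LomP and LomY are active, so *vorF* is transcribed.

ON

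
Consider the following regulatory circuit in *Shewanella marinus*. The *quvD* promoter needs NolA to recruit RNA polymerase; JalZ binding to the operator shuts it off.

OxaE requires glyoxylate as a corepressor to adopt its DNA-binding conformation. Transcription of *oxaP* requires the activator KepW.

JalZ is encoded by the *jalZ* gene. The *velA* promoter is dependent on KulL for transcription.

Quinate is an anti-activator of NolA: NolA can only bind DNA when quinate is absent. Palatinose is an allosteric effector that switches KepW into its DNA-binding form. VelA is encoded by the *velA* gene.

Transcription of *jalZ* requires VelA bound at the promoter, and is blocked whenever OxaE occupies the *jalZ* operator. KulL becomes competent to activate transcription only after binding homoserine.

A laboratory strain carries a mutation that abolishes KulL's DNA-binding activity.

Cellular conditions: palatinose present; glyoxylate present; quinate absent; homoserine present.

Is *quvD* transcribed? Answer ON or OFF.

ON

Quinate is absent, so NolA is active.
Glyoxylate is present, so OxaE is active.
KulL is non-functional in this strain, so it has no effect.
Required activator KulL is absent, so *velA* is not transcribed.
So VelA is not produced.
With repressor OxaE bound, *jalZ* is not transcribed.
So JalZ is not produced.
No repressor is bound and NolA is active, so *quvD* is transcribed.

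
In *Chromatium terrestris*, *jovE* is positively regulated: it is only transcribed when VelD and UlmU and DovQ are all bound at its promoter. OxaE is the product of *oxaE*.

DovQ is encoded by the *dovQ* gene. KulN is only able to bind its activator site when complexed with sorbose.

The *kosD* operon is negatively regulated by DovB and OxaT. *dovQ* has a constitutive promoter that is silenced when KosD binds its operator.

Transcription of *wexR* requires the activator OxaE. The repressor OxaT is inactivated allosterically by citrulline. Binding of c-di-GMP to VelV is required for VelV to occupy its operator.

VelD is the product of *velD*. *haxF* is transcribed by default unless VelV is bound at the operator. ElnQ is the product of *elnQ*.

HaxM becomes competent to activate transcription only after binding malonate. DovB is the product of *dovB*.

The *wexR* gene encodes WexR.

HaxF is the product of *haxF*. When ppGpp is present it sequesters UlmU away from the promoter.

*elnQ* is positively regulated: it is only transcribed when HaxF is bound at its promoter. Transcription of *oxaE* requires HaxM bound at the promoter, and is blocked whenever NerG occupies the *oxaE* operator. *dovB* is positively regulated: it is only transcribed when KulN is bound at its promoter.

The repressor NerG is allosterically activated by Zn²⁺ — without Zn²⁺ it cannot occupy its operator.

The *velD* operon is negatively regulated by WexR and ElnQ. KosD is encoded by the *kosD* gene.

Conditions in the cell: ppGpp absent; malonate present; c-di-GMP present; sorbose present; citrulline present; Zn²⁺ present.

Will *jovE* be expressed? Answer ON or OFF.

ON

Malonate is present, so HaxM is active.
Zn²⁺ is present, so NerG is active.
With repressor NerG bound, *oxaE* is not transcribed.
So OxaE is not produced.
Required activator OxaE is absent, so *wexR* is not transcribed.
So WexR is not produced.
c-di-GMP is present, so VelV is active.
With repressor VelV bound, *haxF* is not transcribed.
So HaxF is not produced.
Required activator HaxF is absent, so *elnQ* is not transcribed.
So ElnQ is not produced.
With no repressor bound, *velD* is transcribed.
So VelD is produced and active.
ppGpp is absent, so UlmU is active.
Sorbose is present, so KulN is active.
No repressor is bound and KulN is active, so *dovB* is transcribed.
So DovB is produced and active.
Citrulline is present, so OxaT is inactive.
With repressor DovB bound, *kosD* is not transcribed.
So KosD is not produced.
With no repressor bound, *dovQ* is transcribed.
So DovQ is produced and active.
No repressor is bound and VelD and UlmU and DovQ are active, so *jovE* is transcribed.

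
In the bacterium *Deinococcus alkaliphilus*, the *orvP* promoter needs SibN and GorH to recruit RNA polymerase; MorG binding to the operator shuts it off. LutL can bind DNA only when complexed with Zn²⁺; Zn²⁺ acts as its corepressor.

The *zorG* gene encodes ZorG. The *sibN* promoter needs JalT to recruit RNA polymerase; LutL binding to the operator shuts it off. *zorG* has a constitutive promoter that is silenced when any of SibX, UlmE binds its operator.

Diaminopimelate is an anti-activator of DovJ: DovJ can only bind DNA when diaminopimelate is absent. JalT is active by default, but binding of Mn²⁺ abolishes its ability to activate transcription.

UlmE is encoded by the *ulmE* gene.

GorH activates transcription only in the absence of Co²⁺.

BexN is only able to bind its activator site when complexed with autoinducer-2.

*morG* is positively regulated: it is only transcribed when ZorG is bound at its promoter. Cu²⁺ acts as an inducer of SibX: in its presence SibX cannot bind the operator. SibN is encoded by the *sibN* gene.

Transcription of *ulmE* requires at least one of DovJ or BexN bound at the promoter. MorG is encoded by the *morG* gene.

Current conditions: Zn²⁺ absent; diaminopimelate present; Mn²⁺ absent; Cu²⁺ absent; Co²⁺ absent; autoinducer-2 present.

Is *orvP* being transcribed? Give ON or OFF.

ON

Mn²⁺ is absent, so JalT is active.
Zn²⁺ is absent, so LutL is inactive.
No repressor is bound and JalT is active, so *sibN* is transcribed.
So SibN is produced and active.
Co²⁺ is absent, so GorH is active.
Cu²⁺ is absent, so SibX is active.
Diaminopimelate is present, so DovJ is inactive.
Autoinducer-2 is present, so BexN is active.
Activator BexN is present, so *ulmE* is transcribed.
So UlmE is produced and active.
With repressor SibX bound, *zorG* is not transcribed.
So ZorG is not produced.
Required activator ZorG is absent, so *morG* is not transcribed.
So MorG is not produced.
No repressor is bound and SibN and GorH are active, so *orvP* is transcribed.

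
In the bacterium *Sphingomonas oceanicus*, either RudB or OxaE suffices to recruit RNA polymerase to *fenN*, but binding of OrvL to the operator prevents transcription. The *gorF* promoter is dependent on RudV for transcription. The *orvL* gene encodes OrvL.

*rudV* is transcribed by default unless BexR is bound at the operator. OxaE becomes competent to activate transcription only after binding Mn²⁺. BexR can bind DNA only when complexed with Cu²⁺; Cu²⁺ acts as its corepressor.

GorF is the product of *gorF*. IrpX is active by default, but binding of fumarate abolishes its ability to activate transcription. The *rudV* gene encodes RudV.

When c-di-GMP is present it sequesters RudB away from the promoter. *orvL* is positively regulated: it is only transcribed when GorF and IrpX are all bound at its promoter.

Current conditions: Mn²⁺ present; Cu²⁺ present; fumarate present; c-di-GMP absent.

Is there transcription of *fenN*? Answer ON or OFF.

ON

c-di-GMP is absent, so RudB is active.
Mn²⁺ is present, so OxaE is active.
Cu²⁺ is present, so BexR is active.
With repressor BexR bound, *rudV* is not transcribed.
So RudV is not produced.
Required activator RudV is absent, so *gorF* is not transcribed.
So GorF is not produced.
Fumarate is present, so IrpX is inactive.
Required activator GorF is absent, so *orvL* is not transcribed.
So OrvL is not produced.
Activator RudB is present, so *fenN* is transcribed.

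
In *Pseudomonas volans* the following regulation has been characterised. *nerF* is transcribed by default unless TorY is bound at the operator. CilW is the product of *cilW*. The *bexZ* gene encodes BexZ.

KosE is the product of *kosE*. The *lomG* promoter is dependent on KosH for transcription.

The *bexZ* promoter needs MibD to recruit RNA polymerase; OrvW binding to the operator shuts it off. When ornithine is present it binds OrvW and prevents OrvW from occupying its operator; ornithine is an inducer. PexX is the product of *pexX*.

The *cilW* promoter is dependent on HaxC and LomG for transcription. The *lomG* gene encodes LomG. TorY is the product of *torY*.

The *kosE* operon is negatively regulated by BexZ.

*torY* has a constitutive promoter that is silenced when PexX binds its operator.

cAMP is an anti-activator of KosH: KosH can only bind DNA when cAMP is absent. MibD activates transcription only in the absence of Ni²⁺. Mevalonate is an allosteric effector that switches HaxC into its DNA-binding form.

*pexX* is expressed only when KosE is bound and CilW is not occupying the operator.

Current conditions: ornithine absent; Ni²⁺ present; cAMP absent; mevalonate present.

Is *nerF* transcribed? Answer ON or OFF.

OFF

Ni²⁺ is present, so MibD is inactive.
Ornithine is absent, so OrvW is active.
With repressor OrvW bound, *bexZ* is not transcribed.
So BexZ is not produced.
With no repressor bound, *kosE* is transcribed.
So KosE is produced and active.
Mevalonate is present, so HaxC is active.
cAMP is absent, so KosH is active.
No repressor is bound and KosH is active, so *lomG* is transcribed.
So LomG is produced and active.
No repressor is bound and HaxC and LomG are active, so *cilW* is transcribed.
So CilW is produced and active.
With repressor CilW bound, *pexX* is not transcribed.
So PexX is not produced.
With no repressor bound, *torY* is transcribed.
So TorY is produced and active.
With repressor TorY bound, *nerF* is not transcribed.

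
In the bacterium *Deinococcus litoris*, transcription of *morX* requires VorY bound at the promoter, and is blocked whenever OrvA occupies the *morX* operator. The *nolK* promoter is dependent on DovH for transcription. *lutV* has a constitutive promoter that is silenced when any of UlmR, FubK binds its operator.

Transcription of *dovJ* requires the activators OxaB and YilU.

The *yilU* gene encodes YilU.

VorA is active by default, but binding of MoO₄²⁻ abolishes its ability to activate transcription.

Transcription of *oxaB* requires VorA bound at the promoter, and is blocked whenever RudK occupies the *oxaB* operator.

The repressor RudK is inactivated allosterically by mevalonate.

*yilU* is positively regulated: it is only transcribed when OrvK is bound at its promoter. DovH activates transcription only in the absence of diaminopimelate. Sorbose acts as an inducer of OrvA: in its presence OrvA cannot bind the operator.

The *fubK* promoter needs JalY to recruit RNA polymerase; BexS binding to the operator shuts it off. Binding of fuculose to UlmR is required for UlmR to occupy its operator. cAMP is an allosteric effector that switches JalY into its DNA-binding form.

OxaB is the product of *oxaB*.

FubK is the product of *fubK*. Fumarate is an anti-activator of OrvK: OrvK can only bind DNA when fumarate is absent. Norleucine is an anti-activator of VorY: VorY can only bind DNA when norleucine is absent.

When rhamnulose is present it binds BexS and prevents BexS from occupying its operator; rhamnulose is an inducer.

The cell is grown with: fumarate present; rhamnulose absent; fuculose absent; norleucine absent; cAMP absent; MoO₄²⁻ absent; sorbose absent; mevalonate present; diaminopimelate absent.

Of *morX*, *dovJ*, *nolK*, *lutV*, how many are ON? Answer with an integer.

Norleucine is absent, so VorY is active.
Sorbose is absent, so OrvA is active.
With repressor OrvA bound, *morX* is not transcribed.
→ *morX* is OFF.
MoO₄²⁻ is absent, so VorA is active.
Mevalonate is present, so RudK is inactive.
No repressor is bound and VorA is active, so *oxaB* is transcribed.
So OxaB is produced and active.
Fumarate is present, so OrvK is inactive.
Required activator OrvK is absent, so *yilU* is not transcribed.
So YilU is not produced.
Required activator YilU is absent, so *dovJ* is not transcribed.
→ *dovJ* is OFF.
Diaminopimelate is absent, so DovH is active.
No repressor is bound and DovH is active, so *nolK* is transcribed.
→ *nolK* is ON.
Fuculose is absent, so UlmR is inactive.
cAMP is absent, so JalY is inactive.
Rhamnulose is absent, so BexS is active.
With repressor BexS bound, *fubK* is not transcribed.
So FubK is not produced.
With no repressor bound, *lutV* is transcribed.
→ *lutV* is ON.
2 of the 4 genes are transcribed.

2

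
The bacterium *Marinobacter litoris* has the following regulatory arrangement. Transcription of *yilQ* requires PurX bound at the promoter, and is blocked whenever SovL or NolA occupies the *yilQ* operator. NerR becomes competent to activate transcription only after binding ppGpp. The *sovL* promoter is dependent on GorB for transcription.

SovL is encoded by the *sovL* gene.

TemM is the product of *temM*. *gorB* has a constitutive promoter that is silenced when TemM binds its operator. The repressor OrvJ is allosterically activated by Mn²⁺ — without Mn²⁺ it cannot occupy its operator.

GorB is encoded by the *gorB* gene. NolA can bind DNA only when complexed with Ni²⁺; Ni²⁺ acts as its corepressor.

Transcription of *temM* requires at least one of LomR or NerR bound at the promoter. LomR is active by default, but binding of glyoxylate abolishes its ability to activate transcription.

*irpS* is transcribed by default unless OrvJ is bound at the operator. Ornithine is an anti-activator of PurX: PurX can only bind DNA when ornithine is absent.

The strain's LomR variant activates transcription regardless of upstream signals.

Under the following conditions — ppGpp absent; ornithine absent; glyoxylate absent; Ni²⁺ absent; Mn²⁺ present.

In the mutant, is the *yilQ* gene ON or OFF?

Ornithine is absent, so PurX is active.
LomR is constitutively active in this strain.
ppGpp is absent, so NerR is inactive.
Activator LomR is present, so *temM* is transcribed.
So TemM is produced and active.
With repressor TemM bound, *gorB* is not transcribed.
So GorB is not produced.
Required activator GorB is absent, so *sovL* is not transcribed.
So SovL is not produced.
Ni²⁺ is absent, so NolA is inactive.
No repressor is bound and PurX is active, so *yilQ* is transcribed.

ON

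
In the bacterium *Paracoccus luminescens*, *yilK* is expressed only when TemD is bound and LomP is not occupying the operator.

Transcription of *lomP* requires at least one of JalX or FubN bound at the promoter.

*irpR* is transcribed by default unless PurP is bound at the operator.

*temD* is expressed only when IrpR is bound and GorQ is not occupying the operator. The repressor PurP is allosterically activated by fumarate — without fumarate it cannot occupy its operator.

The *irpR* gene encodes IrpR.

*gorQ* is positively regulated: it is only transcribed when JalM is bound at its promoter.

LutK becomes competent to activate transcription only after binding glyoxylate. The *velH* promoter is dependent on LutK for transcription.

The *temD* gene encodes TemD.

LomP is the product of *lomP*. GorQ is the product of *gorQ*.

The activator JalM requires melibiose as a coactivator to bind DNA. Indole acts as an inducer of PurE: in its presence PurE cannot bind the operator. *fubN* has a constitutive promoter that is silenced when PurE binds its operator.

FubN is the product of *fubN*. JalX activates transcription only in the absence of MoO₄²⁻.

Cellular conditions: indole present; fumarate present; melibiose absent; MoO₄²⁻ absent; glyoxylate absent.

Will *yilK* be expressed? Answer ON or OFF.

MoO₄²⁻ is absent, so JalX is active.
Indole is present, so PurE is inactive.
With no repressor bound, *fubN* is transcribed.
So FubN is produced and active.
Activator JalX is present, so *lomP* is transcribed.
So LomP is produced and active.
Fumarate is present, so PurP is active.
With repressor PurP bound, *irpR* is not transcribed.
So IrpR is not produced.
Melibiose is absent, so JalM is inactive.
Required activator JalM is absent, so *gorQ* is not transcribed.
So GorQ is not produced.
Required activator IrpR is absent, so *temD* is not transcribed.
So TemD is not produced.
With repressor LomP bound, *yilK* is not transcribed.

OFF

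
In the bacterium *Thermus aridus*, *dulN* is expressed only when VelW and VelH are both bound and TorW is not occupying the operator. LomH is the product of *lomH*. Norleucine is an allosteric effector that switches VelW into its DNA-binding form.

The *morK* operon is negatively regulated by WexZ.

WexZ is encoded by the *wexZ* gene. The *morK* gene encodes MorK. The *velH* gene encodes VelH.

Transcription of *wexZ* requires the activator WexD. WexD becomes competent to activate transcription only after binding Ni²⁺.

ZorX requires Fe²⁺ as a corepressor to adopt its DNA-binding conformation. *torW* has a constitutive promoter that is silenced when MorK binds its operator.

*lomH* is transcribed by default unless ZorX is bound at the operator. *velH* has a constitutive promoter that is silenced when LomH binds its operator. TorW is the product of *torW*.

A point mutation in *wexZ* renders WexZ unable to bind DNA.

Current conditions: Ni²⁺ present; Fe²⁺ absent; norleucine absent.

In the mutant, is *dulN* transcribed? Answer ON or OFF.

OFF

Norleucine is absent, so VelW is inactive.
WexZ is non-functional in this strain, so it has no effect.
With no repressor bound, *morK* is transcribed.
So MorK is produced and active.
With repressor MorK bound, *torW* is not transcribed.
So TorW is not produced.
Fe²⁺ is absent, so ZorX is inactive.
With no repressor bound, *lomH* is transcribed.
So LomH is produced and active.
With repressor LomH bound, *velH* is not transcribed.
So VelH is not produced.
Required activator VelW is absent, so *dulN* is not transcribed.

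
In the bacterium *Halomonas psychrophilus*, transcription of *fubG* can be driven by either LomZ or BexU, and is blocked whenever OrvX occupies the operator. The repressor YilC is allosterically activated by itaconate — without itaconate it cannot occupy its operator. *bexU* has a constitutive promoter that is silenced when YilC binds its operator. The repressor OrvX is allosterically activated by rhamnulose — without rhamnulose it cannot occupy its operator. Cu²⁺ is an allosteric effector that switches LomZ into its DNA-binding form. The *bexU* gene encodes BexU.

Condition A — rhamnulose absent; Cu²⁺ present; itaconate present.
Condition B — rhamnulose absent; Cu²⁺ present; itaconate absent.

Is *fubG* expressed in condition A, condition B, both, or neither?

both

Condition A:
Rhamnulose is absent, so OrvX is inactive.
Cu²⁺ is present, so LomZ is active.
Itaconate is present, so YilC is active.
With repressor YilC bound, *bexU* is not transcribed.
So BexU is not produced.
Activator LomZ is present, so *fubG* is transcribed.
→ *fubG* is ON in A.
Condition B:
Rhamnulose is absent, so OrvX is inactive.
Cu²⁺ is present, so LomZ is active.
Itaconate is absent, so YilC is inactive.
With no repressor bound, *bexU* is transcribed.
So BexU is produced and active.
Activator LomZ is present, so *fubG* is transcribed.
→ *fubG* is ON in B.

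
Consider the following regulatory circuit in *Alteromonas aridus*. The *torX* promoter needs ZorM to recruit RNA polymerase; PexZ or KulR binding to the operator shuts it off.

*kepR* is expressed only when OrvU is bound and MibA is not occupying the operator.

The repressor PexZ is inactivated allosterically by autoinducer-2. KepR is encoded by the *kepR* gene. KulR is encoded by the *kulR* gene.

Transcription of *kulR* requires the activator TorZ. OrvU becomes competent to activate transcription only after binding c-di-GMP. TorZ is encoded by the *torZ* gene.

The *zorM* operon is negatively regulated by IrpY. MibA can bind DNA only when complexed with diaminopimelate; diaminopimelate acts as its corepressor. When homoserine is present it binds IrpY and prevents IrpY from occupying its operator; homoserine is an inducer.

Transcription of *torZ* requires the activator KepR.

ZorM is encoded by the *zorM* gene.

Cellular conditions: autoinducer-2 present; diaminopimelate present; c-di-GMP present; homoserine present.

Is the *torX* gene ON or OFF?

ON

Autoinducer-2 is present, so PexZ is inactive.
Diaminopimelate is present, so MibA is active.
c-di-GMP is present, so OrvU is active.
With repressor MibA bound, *kepR* is not transcribed.
So KepR is not produced.
Required activator KepR is absent, so *torZ* is not transcribed.
So TorZ is not produced.
Required activator TorZ is absent, so *kulR* is not transcribed.
So KulR is not produced.
Homoserine is present, so IrpY is inactive.
With no repressor bound, *zorM* is transcribed.
So ZorM is produced and active.
No repressor is bound and ZorM is active, so *torX* is transcribed.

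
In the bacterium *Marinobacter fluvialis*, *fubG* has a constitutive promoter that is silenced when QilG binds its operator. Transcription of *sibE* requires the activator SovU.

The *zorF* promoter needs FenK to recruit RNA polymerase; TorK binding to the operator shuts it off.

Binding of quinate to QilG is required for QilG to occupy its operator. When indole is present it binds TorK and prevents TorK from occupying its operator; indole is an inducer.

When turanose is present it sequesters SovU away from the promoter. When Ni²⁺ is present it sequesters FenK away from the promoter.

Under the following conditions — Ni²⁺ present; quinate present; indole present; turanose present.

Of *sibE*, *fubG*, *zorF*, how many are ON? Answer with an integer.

Turanose is present, so SovU is inactive.
Required activator SovU is absent, so *sibE* is not transcribed.
→ *sibE* is OFF.
Quinate is present, so QilG is active.
With repressor QilG bound, *fubG* is not transcribed.
→ *fubG* is OFF.
Ni²⁺ is present, so FenK is inactive.
Indole is present, so TorK is inactive.
Required activator FenK is absent, so *zorF* is not transcribed.
→ *zorF* is OFF.
0 of the 3 genes are transcribed.

0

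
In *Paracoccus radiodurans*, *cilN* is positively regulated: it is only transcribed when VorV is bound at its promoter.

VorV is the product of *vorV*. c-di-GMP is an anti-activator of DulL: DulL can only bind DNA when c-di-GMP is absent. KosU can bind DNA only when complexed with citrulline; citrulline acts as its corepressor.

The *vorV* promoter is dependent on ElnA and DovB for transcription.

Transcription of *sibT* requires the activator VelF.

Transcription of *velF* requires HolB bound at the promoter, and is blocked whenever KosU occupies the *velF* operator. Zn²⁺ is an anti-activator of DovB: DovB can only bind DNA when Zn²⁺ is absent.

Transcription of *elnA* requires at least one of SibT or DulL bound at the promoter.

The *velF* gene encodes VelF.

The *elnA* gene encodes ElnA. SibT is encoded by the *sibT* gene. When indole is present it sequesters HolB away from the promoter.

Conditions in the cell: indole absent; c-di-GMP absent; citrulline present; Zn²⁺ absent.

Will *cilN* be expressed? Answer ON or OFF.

Indole is absent, so HolB is active.
Citrulline is present, so KosU is active.
With repressor KosU bound, *velF* is not transcribed.
So VelF is not produced.
Required activator VelF is absent, so *sibT* is not transcribed.
So SibT is not produced.
c-di-GMP is absent, so DulL is active.
Activator DulL is present, so *elnA* is transcribed.
So ElnA is produced and active.
Zn²⁺ is absent, so DovB is active.
No repressor is bound and ElnA and DovB are active, so *vorV* is transcribed.
So VorV is produced and active.
No repressor is bound and VorV is active, so *cilN* is transcribed.

ON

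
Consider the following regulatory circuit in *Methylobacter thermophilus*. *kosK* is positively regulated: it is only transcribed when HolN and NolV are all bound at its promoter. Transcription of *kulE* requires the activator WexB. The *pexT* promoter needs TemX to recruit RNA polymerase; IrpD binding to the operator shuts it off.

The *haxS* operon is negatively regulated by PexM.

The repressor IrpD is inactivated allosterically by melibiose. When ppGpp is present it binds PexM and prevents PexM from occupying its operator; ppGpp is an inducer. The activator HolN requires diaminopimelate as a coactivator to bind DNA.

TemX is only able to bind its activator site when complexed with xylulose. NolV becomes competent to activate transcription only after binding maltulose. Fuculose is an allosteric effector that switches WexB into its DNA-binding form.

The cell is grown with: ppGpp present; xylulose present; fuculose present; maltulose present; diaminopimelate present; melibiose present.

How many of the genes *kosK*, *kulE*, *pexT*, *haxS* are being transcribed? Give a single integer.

Diaminopimelate is present, so HolN is active.
Maltulose is present, so NolV is active.
No repressor is bound and HolN and NolV are active, so *kosK* is transcribed.
→ *kosK* is ON.
Fuculose is present, so WexB is active.
No repressor is bound and WexB is active, so *kulE* is transcribed.
→ *kulE* is ON.
Xylulose is present, so TemX is active.
Melibiose is present, so IrpD is inactive.
No repressor is bound and TemX is active, so *pexT* is transcribed.
→ *pexT* is ON.
ppGpp is present, so PexM is inactive.
With no repressor bound, *haxS* is transcribed.
→ *haxS* is ON.
4 of the 4 genes are transcribed.

4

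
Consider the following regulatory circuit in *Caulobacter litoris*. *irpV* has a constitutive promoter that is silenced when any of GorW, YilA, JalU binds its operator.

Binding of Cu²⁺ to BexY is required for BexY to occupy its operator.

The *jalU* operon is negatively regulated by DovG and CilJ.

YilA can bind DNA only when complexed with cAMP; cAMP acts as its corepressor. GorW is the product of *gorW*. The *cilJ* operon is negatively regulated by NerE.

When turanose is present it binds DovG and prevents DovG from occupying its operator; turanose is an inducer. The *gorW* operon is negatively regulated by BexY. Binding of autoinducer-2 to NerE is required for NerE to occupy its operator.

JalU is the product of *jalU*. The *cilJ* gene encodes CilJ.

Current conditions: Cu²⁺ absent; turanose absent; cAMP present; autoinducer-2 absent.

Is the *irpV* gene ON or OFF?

OFF

Cu²⁺ is absent, so BexY is inactive.
With no repressor bound, *gorW* is transcribed.
So GorW is produced and active.
cAMP is present, so YilA is active.
Turanose is absent, so DovG is active.
Autoinducer-2 is absent, so NerE is inactive.
With no repressor bound, *cilJ* is transcribed.
So CilJ is produced and active.
With repressor DovG bound, *jalU* is not transcribed.
So JalU is not produced.
With repressor GorW bound, *irpV* is not transcribed.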